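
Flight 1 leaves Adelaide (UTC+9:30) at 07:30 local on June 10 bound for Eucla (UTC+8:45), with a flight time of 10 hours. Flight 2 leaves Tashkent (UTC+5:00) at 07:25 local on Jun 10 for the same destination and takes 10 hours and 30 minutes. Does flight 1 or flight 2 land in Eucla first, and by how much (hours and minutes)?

Flight 1 in UTC: 07:30 − 9:30 = 22:00 on Jun 9.
+10 hours → arrive 08:00 UTC on Jun 10.
Flight 2 in UTC: 07:25 − 5:00 = 02:25 on Jun 10.
+10 hours 30 minutes → arrive 12:55 UTC on Jun 10.
Flight 1 lands earlier by 4 hours 55 minutes.

the first, by 4 hours 55 minutes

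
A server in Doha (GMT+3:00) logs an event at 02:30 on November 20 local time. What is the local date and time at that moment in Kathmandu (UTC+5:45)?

In UTC: 02:30 − 3:00 = 23:30 on Nov 19.
Kathmandu is UTC+5:45: 23:30 + 5:45 = 05:15 on Nov 20.

05:15 on November 20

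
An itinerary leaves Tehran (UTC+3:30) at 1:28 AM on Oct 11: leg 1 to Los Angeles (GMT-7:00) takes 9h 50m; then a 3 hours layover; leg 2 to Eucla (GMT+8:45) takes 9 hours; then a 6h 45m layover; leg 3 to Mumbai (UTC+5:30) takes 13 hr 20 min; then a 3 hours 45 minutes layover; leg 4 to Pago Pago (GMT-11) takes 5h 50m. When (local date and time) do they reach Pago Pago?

2:28 PM on October 12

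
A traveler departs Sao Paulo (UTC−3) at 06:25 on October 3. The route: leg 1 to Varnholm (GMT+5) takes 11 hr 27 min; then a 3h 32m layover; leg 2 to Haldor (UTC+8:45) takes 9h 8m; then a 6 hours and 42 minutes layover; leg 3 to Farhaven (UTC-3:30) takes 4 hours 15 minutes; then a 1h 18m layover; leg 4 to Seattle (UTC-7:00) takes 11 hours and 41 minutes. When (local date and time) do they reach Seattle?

Convert departure to UTC: 06:25 + 3:00 = 09:25 UTC on Oct 3.
Add 11 hours 27 minutes leg 1 → 20:52 UTC.
Add 3 hours 32 minutes layover in Varnholm → 00:24 UTC (Oct 4).
Add 9 hours and 8 minutes leg 2 → 09:32 UTC.
Add 6 hours 42 minutes layover in Haldor → 16:14 UTC.
Add 4 hours 15 minutes leg 3 → 20:29 UTC.
Add 1 hour and 18 minutes layover in Farhaven → 21:47 UTC.
Add 11 hours 41 minutes leg 4 → 09:28 UTC (Oct 5).
Seattle is UTC−7:00, so local arrival = 09:28 − 7:00 = 02:28 on Oct 5.

02:28 on Oct 5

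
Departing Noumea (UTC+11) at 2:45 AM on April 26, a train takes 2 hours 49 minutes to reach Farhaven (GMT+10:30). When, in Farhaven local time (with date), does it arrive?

5:04 AM on Apr 26

Convert departure to UTC: 2:45 AM − 11:00 = 3:45 PM UTC on Apr 25.
Add 2 hours and 49 minutes travel time → 6:34 PM UTC.
Farhaven is UTC+10:30, so local arrival = 6:34 PM + 10:30 = 5:04 AM on Apr 26.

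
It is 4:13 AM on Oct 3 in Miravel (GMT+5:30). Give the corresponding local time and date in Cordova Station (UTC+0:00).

In UTC: 4:13 AM − 5:30 = 10:43 PM on Oct 2.
Cordova Station is UTC+0, so it is 10:43 PM on Oct 2.

10:43 PM on October 2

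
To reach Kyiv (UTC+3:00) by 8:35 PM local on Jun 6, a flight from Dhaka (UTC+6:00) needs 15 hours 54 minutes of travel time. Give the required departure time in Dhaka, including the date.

Target arrival in UTC: 8:35 PM − 3:00 = 5:35 PM on Jun 6.
Subtract 15 hours 54 minutes → departure 1:41 AM UTC on Jun 6.
Dhaka is UTC+6:00: 1:41 AM + 6:00 = 7:41 AM on Jun 6.

7:41 AM on Jun 6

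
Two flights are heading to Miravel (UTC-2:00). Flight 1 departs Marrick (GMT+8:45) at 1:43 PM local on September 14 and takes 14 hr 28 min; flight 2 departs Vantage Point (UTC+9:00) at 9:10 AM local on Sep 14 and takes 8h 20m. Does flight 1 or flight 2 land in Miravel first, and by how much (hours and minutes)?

Flight 1 in UTC: 1:43 PM − 8:45 = 4:58 AM on Sep 14.
+14 hours and 28 minutes → arrive 7:26 PM UTC on Sep 14.
Flight 2 in UTC: 9:10 AM − 9:00 = 12:10 AM on Sep 14.
+8 hours and 20 minutes → arrive 8:30 AM UTC on Sep 14.
Flight 2 lands earlier by 10 hours 56 minutes.

the second, by 10 hours 56 minutes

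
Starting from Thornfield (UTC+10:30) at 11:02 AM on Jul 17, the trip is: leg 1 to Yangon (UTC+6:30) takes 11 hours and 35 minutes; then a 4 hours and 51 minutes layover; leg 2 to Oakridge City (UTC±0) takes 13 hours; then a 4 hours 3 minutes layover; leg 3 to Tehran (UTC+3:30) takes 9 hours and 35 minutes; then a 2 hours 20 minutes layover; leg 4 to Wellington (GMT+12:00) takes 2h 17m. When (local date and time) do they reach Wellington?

Convert departure to UTC: 11:02 AM − 10:30 = 12:32 AM UTC on Jul 17.
Add 11 hours 35 minutes leg 1 → 12:07 PM UTC.
Add 4 hours 51 minutes layover in Yangon → 4:58 PM UTC.
Add 13 hours leg 2 → 5:58 AM UTC (Jul 18).
Add 4 hours and 3 minutes layover in Oakridge City → 10:01 AM UTC.
Add 9 hours 35 minutes leg 3 → 7:36 PM UTC.
Add 2 hours 20 minutes layover in Tehran → 9:56 PM UTC.
Add 2 hours 17 minutes leg 4 → 12:13 AM UTC (Jul 19).
Wellington is UTC+12:00, so local arrival = 12:13 AM + 12:00 = 12:13 PM on Jul 19.

12:13 PM on Jul 19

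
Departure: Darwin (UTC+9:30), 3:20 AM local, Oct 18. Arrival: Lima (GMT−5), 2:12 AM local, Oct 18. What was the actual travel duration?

Lima is 14:30 behind Darwin.
Clock-face elapsed time (ignoring zones) is −1 hour 8 minutes.
Actual elapsed = −1 hour 8 minutes + 14:30 = 13 hours 22 minutes.

13 hours 22 minutes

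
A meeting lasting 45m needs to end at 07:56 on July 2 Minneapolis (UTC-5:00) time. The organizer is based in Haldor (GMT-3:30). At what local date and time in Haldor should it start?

Target end time in UTC: 07:56 + 5:00 = 12:56 on Jul 2.
Subtract 45 minutes → start 12:11 UTC on Jul 2.
Haldor is UTC−3:30: 12:11 − 3:30 = 08:41 on Jul 2.

08:41 on July 2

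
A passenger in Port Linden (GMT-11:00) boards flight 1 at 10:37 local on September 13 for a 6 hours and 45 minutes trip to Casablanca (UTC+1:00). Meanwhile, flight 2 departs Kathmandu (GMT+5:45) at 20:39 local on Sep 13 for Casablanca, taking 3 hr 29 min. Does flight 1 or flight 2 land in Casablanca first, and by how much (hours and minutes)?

the second, by 9 hours 59 minutes

Flight 1 in UTC: 10:37 + 11:00 = 21:37 on Sep 13.
+6 hours 45 minutes → arrive 04:22 UTC on Sep 14.
Flight 2 in UTC: 20:39 − 5:45 = 14:54 on Sep 13.
+3 hours and 29 minutes → arrive 18:23 UTC on Sep 13.
Flight 2 lands earlier by 9 hours 59 minutes.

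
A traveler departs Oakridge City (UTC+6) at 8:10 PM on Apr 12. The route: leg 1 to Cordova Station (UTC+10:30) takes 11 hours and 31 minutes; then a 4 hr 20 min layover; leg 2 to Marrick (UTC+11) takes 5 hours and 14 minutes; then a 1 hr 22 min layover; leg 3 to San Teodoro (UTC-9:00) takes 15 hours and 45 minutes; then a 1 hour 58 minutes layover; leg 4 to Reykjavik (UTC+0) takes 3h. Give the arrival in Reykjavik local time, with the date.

Convert departure to UTC: 8:10 PM − 6:00 = 2:10 PM UTC on Apr 12.
Add 11 hours 31 minutes leg 1 → 1:41 AM UTC (Apr 13).
Add 4 hours 20 minutes layover in Cordova Station → 6:01 AM UTC.
Add 5 hours 14 minutes leg 2 → 11:15 AM UTC.
Add 1 hour 22 minutes layover in Marrick → 12:37 PM UTC.
Add 15 hours 45 minutes leg 3 → 4:22 AM UTC (Apr 14).
Add 1 hour and 58 minutes layover in San Teodoro → 6:20 AM UTC.
Add 3 hours leg 4 → 9:20 AM UTC.
Reykjavik is UTC+0, so local arrival is the same: 9:20 AM on Apr 14.

9:20 AM on April 14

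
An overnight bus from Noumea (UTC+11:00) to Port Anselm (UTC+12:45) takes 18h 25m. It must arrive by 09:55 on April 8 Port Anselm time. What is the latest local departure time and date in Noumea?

13:45 on April 7

Target arrival in UTC: 09:55 − 12:45 = 21:10 on Apr 7.
Subtract 18 hours 25 minutes → departure 02:45 UTC on Apr 7.
Noumea is UTC+11:00: 02:45 + 11:00 = 13:45 on Apr 7.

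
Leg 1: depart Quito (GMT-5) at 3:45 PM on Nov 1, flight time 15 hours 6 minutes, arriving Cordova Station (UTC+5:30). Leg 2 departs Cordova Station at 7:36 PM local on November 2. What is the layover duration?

Convert departure to UTC: 3:45 PM + 5:00 = 8:45 PM UTC on Nov 1.
Add 15 hours 6 minutes flight time → 11:51 AM UTC (Nov 2).
Cordova Station is UTC+5:30, so local arrival = 11:51 AM + 5:30 = 5:21 PM on Nov 2.
Layover = 7:36 PM − 5:21 PM = 2 hours 15 minutes.

2 hours 15 minutes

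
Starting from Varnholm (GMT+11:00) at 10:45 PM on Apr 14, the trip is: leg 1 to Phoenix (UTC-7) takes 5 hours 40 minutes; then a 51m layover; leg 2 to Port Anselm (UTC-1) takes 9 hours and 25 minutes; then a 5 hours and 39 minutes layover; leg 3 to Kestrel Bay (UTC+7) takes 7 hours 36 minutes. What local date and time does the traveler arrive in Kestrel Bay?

11:56 PM on April 15

Convert departure to UTC: 10:45 PM − 11:00 = 11:45 AM UTC on Apr 14.
Add 5 hours and 40 minutes leg 1 → 5:25 PM UTC.
Add 51 minutes layover in Phoenix → 6:16 PM UTC.
Add 9 hours 25 minutes leg 2 → 3:41 AM UTC (Apr 15).
Add 5 hours and 39 minutes layover in Port Anselm → 9:20 AM UTC.
Add 7 hours 36 minutes leg 3 → 4:56 PM UTC.
Kestrel Bay is UTC+7:00, so local arrival = 4:56 PM + 7:00 = 11:56 PM on Apr 15.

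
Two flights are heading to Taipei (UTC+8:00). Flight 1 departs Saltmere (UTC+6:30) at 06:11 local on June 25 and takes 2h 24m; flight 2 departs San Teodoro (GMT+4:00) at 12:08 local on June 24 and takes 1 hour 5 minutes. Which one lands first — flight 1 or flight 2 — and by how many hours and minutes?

the second, by 16 hours 52 minutes

Flight 1 in UTC: 06:11 − 6:30 = 23:41 on Jun 24.
+2 hours and 24 minutes → arrive 02:05 UTC on Jun 25.
Flight 2 in UTC: 12:08 − 4:00 = 08:08 on Jun 24.
+1 hour and 5 minutes → arrive 09:13 UTC on Jun 24.
Flight 2 lands earlier by 16 hours 52 minutes.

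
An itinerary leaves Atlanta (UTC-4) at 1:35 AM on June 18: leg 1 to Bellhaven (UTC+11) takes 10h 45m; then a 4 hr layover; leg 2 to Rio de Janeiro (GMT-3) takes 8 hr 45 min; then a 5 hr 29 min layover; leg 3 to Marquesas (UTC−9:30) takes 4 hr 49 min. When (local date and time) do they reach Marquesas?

5:53 AM on Jun 19

Convert departure to UTC: 1:35 AM + 4:00 = 5:35 AM UTC on Jun 18.
Add 10 hours 45 minutes leg 1 → 4:20 PM UTC.
Add 4 hours layover in Bellhaven → 8:20 PM UTC.
Add 8 hours 45 minutes leg 2 → 5:05 AM UTC (Jun 19).
Add 5 hours 29 minutes layover in Rio de Janeiro → 10:34 AM UTC.
Add 4 hours 49 minutes leg 3 → 3:23 PM UTC.
Marquesas is UTC−9:30, so local arrival = 3:23 PM − 9:30 = 5:53 AM on Jun 19.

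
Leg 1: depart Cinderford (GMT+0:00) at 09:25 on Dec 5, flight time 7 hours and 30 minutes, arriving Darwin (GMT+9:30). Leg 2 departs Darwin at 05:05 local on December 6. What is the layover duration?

2 hours 40 minutes

Cinderford is at UTC+0, so departure is already 09:25 UTC on Dec 5.
Add 7 hours and 30 minutes flight time → 16:55 UTC.
Darwin is UTC+9:30, so local arrival = 16:55 + 9:30 = 02:25 on Dec 6.
Layover = 05:05 − 02:25 = 2 hours 40 minutes.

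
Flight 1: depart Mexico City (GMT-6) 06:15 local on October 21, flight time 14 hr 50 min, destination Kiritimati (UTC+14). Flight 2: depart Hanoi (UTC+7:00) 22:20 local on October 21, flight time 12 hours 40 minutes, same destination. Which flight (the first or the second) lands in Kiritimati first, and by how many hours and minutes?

the first, by 55 minutes

Flight 1 in UTC: 06:15 + 6:00 = 12:15 on Oct 21.
+14 hours and 50 minutes → arrive 03:05 UTC on Oct 22.
Flight 2 in UTC: 22:20 − 7:00 = 15:20 on Oct 21.
+12 hours and 40 minutes → arrive 04:00 UTC on Oct 22.
Flight 1 lands earlier by 55 minutes.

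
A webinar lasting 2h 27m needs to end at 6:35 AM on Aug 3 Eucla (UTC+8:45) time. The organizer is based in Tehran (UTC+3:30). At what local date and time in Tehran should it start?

Target end time in UTC: 6:35 AM − 8:45 = 9:50 PM on Aug 2.
Subtract 2 hours and 27 minutes → start 7:23 PM UTC on Aug 2.
Tehran is UTC+3:30: 7:23 PM + 3:30 = 10:53 PM on Aug 2.

10:53 PM on August 2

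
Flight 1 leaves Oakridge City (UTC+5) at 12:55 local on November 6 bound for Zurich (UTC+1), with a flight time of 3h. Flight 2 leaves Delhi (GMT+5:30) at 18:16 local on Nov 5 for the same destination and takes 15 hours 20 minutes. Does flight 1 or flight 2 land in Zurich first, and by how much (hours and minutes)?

the second, by 6 hours 49 minutes

Flight 1 in UTC: 12:55 − 5:00 = 07:55 on Nov 6.
+3 hours → arrive 10:55 UTC on Nov 6.
Flight 2 in UTC: 18:16 − 5:30 = 12:46 on Nov 5.
+15 hours and 20 minutes → arrive 04:06 UTC on Nov 6.
Flight 2 lands earlier by 6 hours 49 minutes.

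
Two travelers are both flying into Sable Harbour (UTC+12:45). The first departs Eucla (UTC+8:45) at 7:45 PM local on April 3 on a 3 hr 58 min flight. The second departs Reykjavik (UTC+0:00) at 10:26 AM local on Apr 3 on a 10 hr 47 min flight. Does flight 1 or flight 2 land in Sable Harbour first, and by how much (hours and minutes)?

Flight 1 in UTC: 7:45 PM − 8:45 = 11:00 AM on Apr 3.
+3 hours 58 minutes → arrive 2:58 PM UTC on Apr 3.
Flight 2 departs at 10:26 AM UTC (Apr 3).
+10 hours and 47 minutes → arrive 9:13 PM UTC on Apr 3.
Flight 1 lands earlier by 6 hours 15 minutes.

the first, by 6 hours 15 minutes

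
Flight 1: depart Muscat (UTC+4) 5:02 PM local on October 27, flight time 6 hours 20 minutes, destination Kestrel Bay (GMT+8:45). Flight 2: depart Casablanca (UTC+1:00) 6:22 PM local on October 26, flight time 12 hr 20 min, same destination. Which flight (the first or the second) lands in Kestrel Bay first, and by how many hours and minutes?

the second, by 13 hours 40 minutes

Flight 1 in UTC: 5:02 PM − 4:00 = 1:02 PM on Oct 27.
+6 hours 20 minutes → arrive 7:22 PM UTC on Oct 27.
Flight 2 in UTC: 6:22 PM − 1:00 = 5:22 PM on Oct 26.
+12 hours and 20 minutes → arrive 5:42 AM UTC on Oct 27.
Flight 2 lands earlier by 13 hours 40 minutes.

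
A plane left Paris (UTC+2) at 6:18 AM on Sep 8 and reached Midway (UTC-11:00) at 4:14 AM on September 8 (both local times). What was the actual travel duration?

10 hours 56 minutes

Midway is 13:00 behind Paris.
Clock-face elapsed time (ignoring zones) is −2 hours 4 minutes.
Actual elapsed = −2 hours 4 minutes + 13:00 = 10 hours 56 minutes.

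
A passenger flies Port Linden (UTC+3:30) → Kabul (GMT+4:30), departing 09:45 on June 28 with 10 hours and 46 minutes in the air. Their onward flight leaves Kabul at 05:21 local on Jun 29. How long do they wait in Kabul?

7 hours 50 minutes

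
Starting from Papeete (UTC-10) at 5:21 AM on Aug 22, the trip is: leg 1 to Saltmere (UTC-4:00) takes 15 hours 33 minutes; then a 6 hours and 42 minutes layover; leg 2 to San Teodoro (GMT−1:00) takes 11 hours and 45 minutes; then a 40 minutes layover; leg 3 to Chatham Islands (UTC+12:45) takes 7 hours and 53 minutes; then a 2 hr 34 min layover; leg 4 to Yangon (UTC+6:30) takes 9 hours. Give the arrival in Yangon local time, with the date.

Convert departure to UTC: 5:21 AM + 10:00 = 3:21 PM UTC on Aug 22.
Add 15 hours and 33 minutes leg 1 → 6:54 AM UTC (Aug 23).
Add 6 hours 42 minutes layover in Saltmere → 1:36 PM UTC.
Add 11 hours 45 minutes leg 2 → 1:21 AM UTC (Aug 24).
Add 40 minutes layover in San Teodoro → 2:01 AM UTC.
Add 7 hours and 53 minutes leg 3 → 9:54 AM UTC.
Add 2 hours 34 minutes layover in Chatham Islands → 12:28 PM UTC.
Add 9 hours leg 4 → 9:28 PM UTC.
Yangon is UTC+6:30, so local arrival = 9:28 PM + 6:30 = 3:58 AM on Aug 25.

3:58 AM on Aug 25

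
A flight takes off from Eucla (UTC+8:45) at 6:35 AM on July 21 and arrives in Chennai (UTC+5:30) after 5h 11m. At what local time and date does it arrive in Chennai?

8:31 AM on July 21

Convert departure to UTC: 6:35 AM − 8:45 = 9:50 PM UTC on Jul 20.
Add 5 hours and 11 minutes travel time → 3:01 AM UTC (Jul 21).
Chennai is UTC+5:30, so local arrival = 3:01 AM + 5:30 = 8:31 AM on Jul 21.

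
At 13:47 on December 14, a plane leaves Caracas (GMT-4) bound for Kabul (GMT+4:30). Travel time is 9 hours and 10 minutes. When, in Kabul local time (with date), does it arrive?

Kabul is 8:30 ahead of Caracas.
After 9 hours and 10 minutes it is 22:57 in Caracas.
Shift by the zone difference: 22:57 + 8:30 = 07:27 on Dec 15 in Kabul.

07:27 on December 15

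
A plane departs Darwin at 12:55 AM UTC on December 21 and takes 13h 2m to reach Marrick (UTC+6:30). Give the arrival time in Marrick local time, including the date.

Departure is given in UTC: 12:55 AM on Dec 21.
Add 13 hours 2 minutes → 1:57 PM UTC.
Marrick is UTC+6:30: 1:57 PM + 6:30 = 8:27 PM on Dec 21.

8:27 PM on December 21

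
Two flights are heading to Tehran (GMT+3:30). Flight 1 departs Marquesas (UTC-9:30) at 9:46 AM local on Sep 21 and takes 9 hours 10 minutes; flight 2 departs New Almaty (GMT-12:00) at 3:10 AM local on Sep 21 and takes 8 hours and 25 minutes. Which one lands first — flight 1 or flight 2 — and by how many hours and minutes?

Flight 1 in UTC: 9:46 AM + 9:30 = 7:16 PM on Sep 21.
+9 hours and 10 minutes → arrive 4:26 AM UTC on Sep 22.
Flight 2 in UTC: 3:10 AM + 12:00 = 3:10 PM on Sep 21.
+8 hours and 25 minutes → arrive 11:35 PM UTC on Sep 21.
Flight 2 lands earlier by 4 hours 51 minutes.

the second, by 4 hours 51 minutes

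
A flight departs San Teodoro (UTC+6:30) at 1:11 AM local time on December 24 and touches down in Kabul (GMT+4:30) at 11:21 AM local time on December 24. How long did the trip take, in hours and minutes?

Departure in UTC: 1:11 AM − 6:30 = 6:41 PM on Dec 23.
Arrival in UTC: 11:21 AM − 4:30 = 6:51 AM on Dec 24.
Elapsed = 6:51 AM − 6:41 PM (+1 day) = 12 hours 10 minutes.

12 hours 10 minutes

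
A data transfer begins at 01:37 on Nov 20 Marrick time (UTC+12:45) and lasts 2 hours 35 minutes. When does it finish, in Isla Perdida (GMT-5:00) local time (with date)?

10:27 on November 19

Isla Perdida is 17:45 behind Marrick.
After 2 hours 35 minutes it is 04:12 in Marrick.
Shift by the zone difference: 04:12 − 17:45 = 10:27 on Nov 19 in Isla Perdida.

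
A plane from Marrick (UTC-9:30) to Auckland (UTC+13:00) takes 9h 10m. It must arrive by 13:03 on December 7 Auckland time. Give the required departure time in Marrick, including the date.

05:23 on December 6

Target arrival in UTC: 13:03 − 13:00 = 00:03 on Dec 7.
Subtract 9 hours 10 minutes → departure 14:53 UTC on Dec 6.
Marrick is UTC−9:30: 14:53 − 9:30 = 05:23 on Dec 6.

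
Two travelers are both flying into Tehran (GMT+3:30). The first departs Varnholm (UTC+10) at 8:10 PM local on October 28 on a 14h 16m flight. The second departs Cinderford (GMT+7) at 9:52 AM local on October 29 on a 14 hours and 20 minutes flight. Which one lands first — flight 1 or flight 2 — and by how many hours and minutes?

the first, by 16 hours 46 minutes

Flight 1 in UTC: 8:10 PM − 10:00 = 10:10 AM on Oct 28.
+14 hours and 16 minutes → arrive 12:26 AM UTC on Oct 29.
Flight 2 in UTC: 9:52 AM − 7:00 = 2:52 AM on Oct 29.
+14 hours and 20 minutes → arrive 5:12 PM UTC on Oct 29.
Flight 1 lands earlier by 16 hours 46 minutes.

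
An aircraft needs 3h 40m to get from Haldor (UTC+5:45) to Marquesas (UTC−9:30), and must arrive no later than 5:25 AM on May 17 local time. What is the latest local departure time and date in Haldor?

5:00 PM on May 17

Target arrival in UTC: 5:25 AM + 9:30 = 2:55 PM on May 17.
Subtract 3 hours 40 minutes → departure 11:15 AM UTC on May 17.
Haldor is UTC+5:45: 11:15 AM + 5:45 = 5:00 PM on May 17.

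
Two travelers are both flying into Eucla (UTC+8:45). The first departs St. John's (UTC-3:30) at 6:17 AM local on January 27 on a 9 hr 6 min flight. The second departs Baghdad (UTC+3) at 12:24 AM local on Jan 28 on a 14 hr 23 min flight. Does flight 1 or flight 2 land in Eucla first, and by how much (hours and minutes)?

the first, by 16 hours 54 minutes

Flight 1 in UTC: 6:17 AM + 3:30 = 9:47 AM on Jan 27.
+9 hours and 6 minutes → arrive 6:53 PM UTC on Jan 27.
Flight 2 in UTC: 12:24 AM − 3:00 = 9:24 PM on Jan 27.
+14 hours 23 minutes → arrive 11:47 AM UTC on Jan 28.
Flight 1 lands earlier by 16 hours 54 minutes.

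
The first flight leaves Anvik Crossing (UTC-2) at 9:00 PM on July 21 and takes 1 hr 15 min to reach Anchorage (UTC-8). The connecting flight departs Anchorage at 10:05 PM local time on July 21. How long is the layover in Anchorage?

Convert departure to UTC: 9:00 PM + 2:00 = 11:00 PM UTC on Jul 21.
Add 1 hour and 15 minutes flight time → 12:15 AM UTC (Jul 22).
Anchorage is UTC−8:00, so local arrival = 12:15 AM − 8:00 = 4:15 PM on Jul 21.
Layover = 10:05 PM − 4:15 PM = 5 hours 50 minutes.

5 hours 50 minutes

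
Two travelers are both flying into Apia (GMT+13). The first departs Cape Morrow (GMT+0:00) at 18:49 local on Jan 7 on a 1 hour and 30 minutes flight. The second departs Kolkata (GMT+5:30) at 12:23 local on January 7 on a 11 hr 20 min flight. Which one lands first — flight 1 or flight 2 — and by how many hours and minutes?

Flight 1 departs at 18:49 UTC (Jan 7).
+1 hour and 30 minutes → arrive 20:19 UTC on Jan 7.
Flight 2 in UTC: 12:23 − 5:30 = 06:53 on Jan 7.
+11 hours 20 minutes → arrive 18:13 UTC on Jan 7.
Flight 2 lands earlier by 2 hours 6 minutes.

the second, by 2 hours 6 minutes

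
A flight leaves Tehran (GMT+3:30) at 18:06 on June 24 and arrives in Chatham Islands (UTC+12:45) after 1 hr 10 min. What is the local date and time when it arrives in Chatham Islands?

Chatham Islands is 9:15 ahead of Tehran.
After 1 hour and 10 minutes it is 19:16 in Tehran.
Shift by the zone difference: 19:16 + 9:15 = 04:31 on Jun 25 in Chatham Islands.

04:31 on June 25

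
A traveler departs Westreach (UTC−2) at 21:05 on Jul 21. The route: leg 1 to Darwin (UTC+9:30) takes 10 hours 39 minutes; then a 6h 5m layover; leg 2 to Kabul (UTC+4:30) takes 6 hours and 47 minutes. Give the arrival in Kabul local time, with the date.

Convert departure to UTC: 21:05 + 2:00 = 23:05 UTC on Jul 21.
Add 10 hours and 39 minutes leg 1 → 09:44 UTC (Jul 22).
Add 6 hours and 5 minutes layover in Darwin → 15:49 UTC.
Add 6 hours and 47 minutes leg 2 → 22:36 UTC.
Kabul is UTC+4:30, so local arrival = 22:36 + 4:30 = 03:06 on Jul 23.

03:06 on Jul 23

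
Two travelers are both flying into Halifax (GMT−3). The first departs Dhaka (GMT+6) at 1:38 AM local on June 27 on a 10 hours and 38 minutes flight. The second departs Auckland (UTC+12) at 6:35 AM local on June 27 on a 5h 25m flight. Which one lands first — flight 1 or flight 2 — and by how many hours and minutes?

Flight 1 in UTC: 1:38 AM − 6:00 = 7:38 PM on Jun 26.
+10 hours and 38 minutes → arrive 6:16 AM UTC on Jun 27.
Flight 2 in UTC: 6:35 AM − 12:00 = 6:35 PM on Jun 26.
+5 hours 25 minutes → arrive 12:00 AM UTC on Jun 27.
Flight 2 lands earlier by 6 hours 16 minutes.

the second, by 6 hours 16 minutes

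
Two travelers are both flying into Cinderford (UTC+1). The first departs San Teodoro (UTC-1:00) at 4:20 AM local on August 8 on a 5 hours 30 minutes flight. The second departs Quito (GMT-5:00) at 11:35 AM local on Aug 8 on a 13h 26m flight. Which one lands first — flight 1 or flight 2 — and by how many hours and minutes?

Flight 1 in UTC: 4:20 AM + 1:00 = 5:20 AM on Aug 8.
+5 hours 30 minutes → arrive 10:50 AM UTC on Aug 8.
Flight 2 in UTC: 11:35 AM + 5:00 = 4:35 PM on Aug 8.
+13 hours 26 minutes → arrive 6:01 AM UTC on Aug 9.
Flight 1 lands earlier by 19 hours 11 minutes.

the first, by 19 hours 11 minutes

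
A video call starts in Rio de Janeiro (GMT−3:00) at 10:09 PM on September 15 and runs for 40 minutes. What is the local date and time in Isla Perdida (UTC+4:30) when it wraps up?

6:19 AM on Sep 16

Convert start to UTC: 10:09 PM + 3:00 = 1:09 AM UTC on Sep 16.
Add 40 minutes duration → 1:49 AM UTC.
Isla Perdida is UTC+4:30, so local end time = 1:49 AM + 4:30 = 6:19 AM on Sep 16.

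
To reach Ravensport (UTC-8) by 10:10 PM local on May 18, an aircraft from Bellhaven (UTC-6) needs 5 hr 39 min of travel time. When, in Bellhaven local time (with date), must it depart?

Target arrival in UTC: 10:10 PM + 8:00 = 6:10 AM on May 19.
Subtract 5 hours 39 minutes → departure 12:31 AM UTC on May 19.
Bellhaven is UTC−6:00: 12:31 AM − 6:00 = 6:31 PM on May 18.

6:31 PM on May 18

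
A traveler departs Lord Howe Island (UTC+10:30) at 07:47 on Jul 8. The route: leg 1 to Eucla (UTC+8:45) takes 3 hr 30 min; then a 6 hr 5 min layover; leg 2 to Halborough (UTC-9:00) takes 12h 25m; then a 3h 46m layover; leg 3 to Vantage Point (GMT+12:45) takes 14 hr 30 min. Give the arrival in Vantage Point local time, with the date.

Convert departure to UTC: 07:47 − 10:30 = 21:17 UTC on Jul 7.
Add 3 hours 30 minutes leg 1 → 00:47 UTC (Jul 8).
Add 6 hours 5 minutes layover in Eucla → 06:52 UTC.
Add 12 hours 25 minutes leg 2 → 19:17 UTC.
Add 3 hours 46 minutes layover in Halborough → 23:03 UTC.
Add 14 hours and 30 minutes leg 3 → 13:33 UTC (Jul 9).
Vantage Point is UTC+12:45, so local arrival = 13:33 + 12:45 = 02:18 on Jul 10.

02:18 on Jul 10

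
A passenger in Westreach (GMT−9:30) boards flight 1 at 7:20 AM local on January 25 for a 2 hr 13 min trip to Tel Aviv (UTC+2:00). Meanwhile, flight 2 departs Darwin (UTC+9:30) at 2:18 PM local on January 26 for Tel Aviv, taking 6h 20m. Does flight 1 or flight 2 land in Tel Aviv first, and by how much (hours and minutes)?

Flight 1 in UTC: 7:20 AM + 9:30 = 4:50 PM on Jan 25.
+2 hours and 13 minutes → arrive 7:03 PM UTC on Jan 25.
Flight 2 in UTC: 2:18 PM − 9:30 = 4:48 AM on Jan 26.
+6 hours and 20 minutes → arrive 11:08 AM UTC on Jan 26.
Flight 1 lands earlier by 16 hours 5 minutes.

the first, by 16 hours 5 minutes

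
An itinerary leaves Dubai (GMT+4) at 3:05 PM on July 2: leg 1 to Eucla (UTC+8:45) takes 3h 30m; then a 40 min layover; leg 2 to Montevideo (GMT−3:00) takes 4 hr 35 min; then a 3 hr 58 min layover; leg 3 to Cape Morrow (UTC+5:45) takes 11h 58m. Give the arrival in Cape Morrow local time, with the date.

Convert departure to UTC: 3:05 PM − 4:00 = 11:05 AM UTC on Jul 2.
Add 3 hours 30 minutes leg 1 → 2:35 PM UTC.
Add 40 minutes layover in Eucla → 3:15 PM UTC.
Add 4 hours 35 minutes leg 2 → 7:50 PM UTC.
Add 3 hours and 58 minutes layover in Montevideo → 11:48 PM UTC.
Add 11 hours and 58 minutes leg 3 → 11:46 AM UTC (Jul 3).
Cape Morrow is UTC+5:45, so local arrival = 11:46 AM + 5:45 = 5:31 PM on Jul 3.

5:31 PM on July 3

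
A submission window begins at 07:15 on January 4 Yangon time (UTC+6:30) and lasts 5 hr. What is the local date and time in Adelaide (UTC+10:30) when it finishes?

Convert start to UTC: 07:15 − 6:30 = 00:45 UTC on Jan 4.
Add 5 hours duration → 05:45 UTC.
Adelaide is UTC+10:30, so local end time = 05:45 + 10:30 = 16:15 on Jan 4.

16:15 on January 4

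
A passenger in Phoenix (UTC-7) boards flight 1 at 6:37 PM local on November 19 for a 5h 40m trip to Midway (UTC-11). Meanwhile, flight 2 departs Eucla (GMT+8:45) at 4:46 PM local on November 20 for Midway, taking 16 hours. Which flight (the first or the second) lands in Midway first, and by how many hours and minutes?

the first, by 16 hours 44 minutes

Flight 1 in UTC: 6:37 PM + 7:00 = 1:37 AM on Nov 20.
+5 hours and 40 minutes → arrive 7:17 AM UTC on Nov 20.
Flight 2 in UTC: 4:46 PM − 8:45 = 8:01 AM on Nov 20.
+16 hours → arrive 12:01 AM UTC on Nov 21.
Flight 1 lands earlier by 16 hours 44 minutes.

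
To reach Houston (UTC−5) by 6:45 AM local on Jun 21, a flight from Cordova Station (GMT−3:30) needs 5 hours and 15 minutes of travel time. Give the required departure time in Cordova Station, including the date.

Target arrival in UTC: 6:45 AM + 5:00 = 11:45 AM on Jun 21.
Subtract 5 hours and 15 minutes → departure 6:30 AM UTC on Jun 21.
Cordova Station is UTC−3:30: 6:30 AM − 3:30 = 3:00 AM on Jun 21.

3:00 AM on June 21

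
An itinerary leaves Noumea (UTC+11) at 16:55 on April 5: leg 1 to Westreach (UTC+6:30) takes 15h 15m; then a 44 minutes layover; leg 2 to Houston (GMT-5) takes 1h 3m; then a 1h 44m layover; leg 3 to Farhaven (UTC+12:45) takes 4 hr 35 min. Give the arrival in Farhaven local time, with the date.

Convert departure to UTC: 16:55 − 11:00 = 05:55 UTC on Apr 5.
Add 15 hours and 15 minutes leg 1 → 21:10 UTC.
Add 44 minutes layover in Westreach → 21:54 UTC.
Add 1 hour 3 minutes leg 2 → 22:57 UTC.
Add 1 hour 44 minutes layover in Houston → 00:41 UTC (Apr 6).
Add 4 hours and 35 minutes leg 3 → 05:16 UTC.
Farhaven is UTC+12:45, so local arrival = 05:16 + 12:45 = 18:01 on Apr 6.

18:01 on April 6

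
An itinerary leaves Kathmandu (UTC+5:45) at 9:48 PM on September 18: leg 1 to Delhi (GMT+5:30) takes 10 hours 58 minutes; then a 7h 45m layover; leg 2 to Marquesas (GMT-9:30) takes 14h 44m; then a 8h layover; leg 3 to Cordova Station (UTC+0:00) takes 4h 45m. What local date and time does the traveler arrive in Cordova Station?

2:15 PM on Sep 20

Convert departure to UTC: 9:48 PM − 5:45 = 4:03 PM UTC on Sep 18.
Add 10 hours and 58 minutes leg 1 → 3:01 AM UTC (Sep 19).
Add 7 hours 45 minutes layover in Delhi → 10:46 AM UTC.
Add 14 hours and 44 minutes leg 2 → 1:30 AM UTC (Sep 20).
Add 8 hours layover in Marquesas → 9:30 AM UTC.
Add 4 hours and 45 minutes leg 3 → 2:15 PM UTC.
Cordova Station is UTC+0, so local arrival is the same: 2:15 PM on Sep 20.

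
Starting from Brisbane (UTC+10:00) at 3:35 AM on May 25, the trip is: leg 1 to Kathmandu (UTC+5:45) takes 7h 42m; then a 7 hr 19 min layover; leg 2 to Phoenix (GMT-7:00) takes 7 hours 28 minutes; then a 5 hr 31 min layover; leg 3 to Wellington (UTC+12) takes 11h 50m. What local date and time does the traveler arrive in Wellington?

Convert departure to UTC: 3:35 AM − 10:00 = 5:35 PM UTC on May 24.
Add 7 hours and 42 minutes leg 1 → 1:17 AM UTC (May 25).
Add 7 hours and 19 minutes layover in Kathmandu → 8:36 AM UTC.
Add 7 hours 28 minutes leg 2 → 4:04 PM UTC.
Add 5 hours 31 minutes layover in Phoenix → 9:35 PM UTC.
Add 11 hours 50 minutes leg 3 → 9:25 AM UTC (May 26).
Wellington is UTC+12:00, so local arrival = 9:25 AM + 12:00 = 9:25 PM on May 26.

9:25 PM on May 26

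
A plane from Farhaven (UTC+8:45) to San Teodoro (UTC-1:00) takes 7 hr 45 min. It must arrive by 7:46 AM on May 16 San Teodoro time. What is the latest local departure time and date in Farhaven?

Target arrival in UTC: 7:46 AM + 1:00 = 8:46 AM on May 16.
Subtract 7 hours 45 minutes → departure 1:01 AM UTC on May 16.
Farhaven is UTC+8:45: 1:01 AM + 8:45 = 9:46 AM on May 16.

9:46 AM on May 16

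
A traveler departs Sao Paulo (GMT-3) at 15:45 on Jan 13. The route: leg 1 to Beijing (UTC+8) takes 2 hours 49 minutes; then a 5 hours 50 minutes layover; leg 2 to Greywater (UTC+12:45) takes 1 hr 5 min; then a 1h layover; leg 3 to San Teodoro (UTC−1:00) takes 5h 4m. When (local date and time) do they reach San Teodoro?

Convert departure to UTC: 15:45 + 3:00 = 18:45 UTC on Jan 13.
Add 2 hours 49 minutes leg 1 → 21:34 UTC.
Add 5 hours and 50 minutes layover in Beijing → 03:24 UTC (Jan 14).
Add 1 hour and 5 minutes leg 2 → 04:29 UTC.
Add 1 hour layover in Greywater → 05:29 UTC.
Add 5 hours and 4 minutes leg 3 → 10:33 UTC.
San Teodoro is UTC−1:00, so local arrival = 10:33 − 1:00 = 09:33 on Jan 14.

09:33 on Jan 14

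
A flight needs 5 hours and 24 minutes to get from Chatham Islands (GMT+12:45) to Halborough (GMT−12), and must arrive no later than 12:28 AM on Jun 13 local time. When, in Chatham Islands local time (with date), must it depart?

7:49 PM on June 13

Target arrival in UTC: 12:28 AM + 12:00 = 12:28 PM on Jun 13.
Subtract 5 hours 24 minutes → departure 7:04 AM UTC on Jun 13.
Chatham Islands is UTC+12:45: 7:04 AM + 12:45 = 7:49 PM on Jun 13.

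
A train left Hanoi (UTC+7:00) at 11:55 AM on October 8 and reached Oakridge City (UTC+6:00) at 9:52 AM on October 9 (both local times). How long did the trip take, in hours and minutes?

Oakridge City is 1:00 behind Hanoi.
Clock-face elapsed time (ignoring zones) is 21 hours 57 minutes.
Actual elapsed = 21 hours 57 minutes + 1:00 = 22 hours 57 minutes.

22 hours 57 minutes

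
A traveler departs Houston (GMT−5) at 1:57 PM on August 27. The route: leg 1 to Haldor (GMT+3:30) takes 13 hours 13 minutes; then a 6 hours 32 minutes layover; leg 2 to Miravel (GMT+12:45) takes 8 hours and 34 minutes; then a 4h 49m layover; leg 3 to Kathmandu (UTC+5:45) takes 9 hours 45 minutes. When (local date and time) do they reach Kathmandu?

7:35 PM on August 29

Convert departure to UTC: 1:57 PM + 5:00 = 6:57 PM UTC on Aug 27.
Add 13 hours 13 minutes leg 1 → 8:10 AM UTC (Aug 28).
Add 6 hours 32 minutes layover in Haldor → 2:42 PM UTC.
Add 8 hours 34 minutes leg 2 → 11:16 PM UTC.
Add 4 hours 49 minutes layover in Miravel → 4:05 AM UTC (Aug 29).
Add 9 hours 45 minutes leg 3 → 1:50 PM UTC.
Kathmandu is UTC+5:45, so local arrival = 1:50 PM + 5:45 = 7:35 PM on Aug 29.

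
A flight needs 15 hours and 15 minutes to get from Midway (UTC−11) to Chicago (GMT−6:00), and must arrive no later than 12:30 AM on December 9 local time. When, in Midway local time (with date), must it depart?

Target arrival in UTC: 12:30 AM + 6:00 = 6:30 AM on Dec 9.
Subtract 15 hours 15 minutes → departure 3:15 PM UTC on Dec 8.
Midway is UTC−11:00: 3:15 PM − 11:00 = 4:15 AM on Dec 8.

4:15 AM on December 8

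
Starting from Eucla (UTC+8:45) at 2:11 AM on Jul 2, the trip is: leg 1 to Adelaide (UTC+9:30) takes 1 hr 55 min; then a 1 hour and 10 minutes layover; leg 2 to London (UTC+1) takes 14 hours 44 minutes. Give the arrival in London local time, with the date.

Convert departure to UTC: 2:11 AM − 8:45 = 5:26 PM UTC on Jul 1.
Add 1 hour 55 minutes leg 1 → 7:21 PM UTC.
Add 1 hour 10 minutes layover in Adelaide → 8:31 PM UTC.
Add 14 hours and 44 minutes leg 2 → 11:15 AM UTC (Jul 2).
London is UTC+1:00, so local arrival = 11:15 AM + 1:00 = 12:15 PM on Jul 2.

12:15 PM on July 2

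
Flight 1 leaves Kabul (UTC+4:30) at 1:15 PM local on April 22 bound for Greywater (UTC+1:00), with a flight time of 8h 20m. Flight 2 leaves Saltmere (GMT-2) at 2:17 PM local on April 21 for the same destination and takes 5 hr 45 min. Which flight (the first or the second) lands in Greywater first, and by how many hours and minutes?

Flight 1 in UTC: 1:15 PM − 4:30 = 8:45 AM on Apr 22.
+8 hours 20 minutes → arrive 5:05 PM UTC on Apr 22.
Flight 2 in UTC: 2:17 PM + 2:00 = 4:17 PM on Apr 21.
+5 hours and 45 minutes → arrive 10:02 PM UTC on Apr 21.
Flight 2 lands earlier by 19 hours 3 minutes.

the second, by 19 hours 3 minutes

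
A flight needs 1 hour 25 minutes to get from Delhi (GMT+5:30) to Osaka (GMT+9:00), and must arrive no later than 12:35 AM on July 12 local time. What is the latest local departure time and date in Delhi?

Target arrival in UTC: 12:35 AM − 9:00 = 3:35 PM on Jul 11.
Subtract 1 hour 25 minutes → departure 2:10 PM UTC on Jul 11.
Delhi is UTC+5:30: 2:10 PM + 5:30 = 7:40 PM on Jul 11.

7:40 PM on July 11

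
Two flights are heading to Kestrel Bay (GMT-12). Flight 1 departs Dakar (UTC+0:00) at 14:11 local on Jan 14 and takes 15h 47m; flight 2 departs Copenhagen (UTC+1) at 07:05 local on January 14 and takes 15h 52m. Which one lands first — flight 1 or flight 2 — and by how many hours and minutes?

the second, by 8 hours 1 minute

Flight 1 departs at 14:11 UTC (Jan 14).
+15 hours and 47 minutes → arrive 05:58 UTC on Jan 15.
Flight 2 in UTC: 07:05 − 1:00 = 06:05 on Jan 14.
+15 hours and 52 minutes → arrive 21:57 UTC on Jan 14.
Flight 2 lands earlier by 8 hours 1 minute.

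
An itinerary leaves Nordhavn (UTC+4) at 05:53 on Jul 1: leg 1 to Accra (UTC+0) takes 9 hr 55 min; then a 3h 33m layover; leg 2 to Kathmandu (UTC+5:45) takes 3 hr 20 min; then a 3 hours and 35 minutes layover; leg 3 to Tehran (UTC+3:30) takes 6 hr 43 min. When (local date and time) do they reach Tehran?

Convert departure to UTC: 05:53 − 4:00 = 01:53 UTC on Jul 1.
Add 9 hours and 55 minutes leg 1 → 11:48 UTC.
Add 3 hours and 33 minutes layover in Accra → 15:21 UTC.
Add 3 hours 20 minutes leg 2 → 18:41 UTC.
Add 3 hours 35 minutes layover in Kathmandu → 22:16 UTC.
Add 6 hours and 43 minutes leg 3 → 04:59 UTC (Jul 2).
Tehran is UTC+3:30, so local arrival = 04:59 + 3:30 = 08:29 on Jul 2.

08:29 on July 2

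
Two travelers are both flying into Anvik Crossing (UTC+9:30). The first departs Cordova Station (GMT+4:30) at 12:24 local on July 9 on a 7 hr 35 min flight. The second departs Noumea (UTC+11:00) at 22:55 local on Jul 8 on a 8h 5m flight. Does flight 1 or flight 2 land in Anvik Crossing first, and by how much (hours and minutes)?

the second, by 19 hours 29 minutes

Flight 1 in UTC: 12:24 − 4:30 = 07:54 on Jul 9.
+7 hours and 35 minutes → arrive 15:29 UTC on Jul 9.
Flight 2 in UTC: 22:55 − 11:00 = 11:55 on Jul 8.
+8 hours and 5 minutes → arrive 20:00 UTC on Jul 8.
Flight 2 lands earlier by 19 hours 29 minutes.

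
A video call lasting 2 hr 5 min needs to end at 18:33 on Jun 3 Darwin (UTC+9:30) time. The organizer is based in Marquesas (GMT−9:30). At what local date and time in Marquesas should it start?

Target end time in UTC: 18:33 − 9:30 = 09:03 on Jun 3.
Subtract 2 hours 5 minutes → start 06:58 UTC on Jun 3.
Marquesas is UTC−9:30: 06:58 − 9:30 = 21:28 on Jun 2.

21:28 on Jun 2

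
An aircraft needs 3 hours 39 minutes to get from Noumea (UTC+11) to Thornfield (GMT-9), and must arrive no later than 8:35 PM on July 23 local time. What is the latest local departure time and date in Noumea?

Target arrival in UTC: 8:35 PM + 9:00 = 5:35 AM on Jul 24.
Subtract 3 hours 39 minutes → departure 1:56 AM UTC on Jul 24.
Noumea is UTC+11:00: 1:56 AM + 11:00 = 12:56 PM on Jul 24.

12:56 PM on July 24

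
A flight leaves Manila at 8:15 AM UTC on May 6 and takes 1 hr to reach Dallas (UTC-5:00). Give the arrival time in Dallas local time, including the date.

Departure is given in UTC: 8:15 AM on May 6.
Add 1 hour → 9:15 AM UTC.
Dallas is UTC−5:00: 9:15 AM − 5:00 = 4:15 AM on May 6.

4:15 AM on May 6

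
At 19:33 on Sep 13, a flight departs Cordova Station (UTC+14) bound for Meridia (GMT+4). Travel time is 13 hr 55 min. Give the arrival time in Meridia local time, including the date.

23:28 on Sep 13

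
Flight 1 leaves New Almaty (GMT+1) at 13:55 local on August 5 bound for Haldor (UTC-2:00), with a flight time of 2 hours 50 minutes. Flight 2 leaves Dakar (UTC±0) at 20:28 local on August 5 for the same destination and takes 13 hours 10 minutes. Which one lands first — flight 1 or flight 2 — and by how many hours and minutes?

Flight 1 in UTC: 13:55 − 1:00 = 12:55 on Aug 5.
+2 hours and 50 minutes → arrive 15:45 UTC on Aug 5.
Flight 2 departs at 20:28 UTC (Aug 5).
+13 hours and 10 minutes → arrive 09:38 UTC on Aug 6.
Flight 1 lands earlier by 17 hours 53 minutes.

the first, by 17 hours 53 minutes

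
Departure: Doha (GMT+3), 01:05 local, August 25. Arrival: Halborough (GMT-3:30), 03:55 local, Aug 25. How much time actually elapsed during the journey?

9 hours 20 minutes

Departure in UTC: 01:05 − 3:00 = 22:05 on Aug 24.
Arrival in UTC: 03:55 + 3:30 = 07:25 on Aug 25.
Elapsed = 07:25 − 22:05 (+1 day) = 9 hours 20 minutes.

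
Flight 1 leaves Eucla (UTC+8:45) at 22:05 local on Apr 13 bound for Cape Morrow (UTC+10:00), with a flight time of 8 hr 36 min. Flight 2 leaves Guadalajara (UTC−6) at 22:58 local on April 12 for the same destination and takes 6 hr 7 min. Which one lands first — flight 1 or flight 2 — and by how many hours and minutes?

the second, by 10 hours 51 minutes

Flight 1 in UTC: 22:05 − 8:45 = 13:20 on Apr 13.
+8 hours and 36 minutes → arrive 21:56 UTC on Apr 13.
Flight 2 in UTC: 22:58 + 6:00 = 04:58 on Apr 13.
+6 hours 7 minutes → arrive 11:05 UTC on Apr 13.
Flight 2 lands earlier by 10 hours 51 minutes.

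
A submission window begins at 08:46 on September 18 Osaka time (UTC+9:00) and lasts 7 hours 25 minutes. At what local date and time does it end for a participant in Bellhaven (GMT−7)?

00:11 on Sep 18

Convert start to UTC: 08:46 − 9:00 = 23:46 UTC on Sep 17.
Add 7 hours and 25 minutes duration → 07:11 UTC (Sep 18).
Bellhaven is UTC−7:00, so local end time = 07:11 − 7:00 = 00:11 on Sep 18.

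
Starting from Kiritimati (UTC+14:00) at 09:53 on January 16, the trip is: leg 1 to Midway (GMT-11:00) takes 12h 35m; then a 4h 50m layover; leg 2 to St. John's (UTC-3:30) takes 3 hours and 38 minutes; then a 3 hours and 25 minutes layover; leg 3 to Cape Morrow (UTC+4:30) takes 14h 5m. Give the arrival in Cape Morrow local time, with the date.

14:56 on January 17

Convert departure to UTC: 09:53 − 14:00 = 19:53 UTC on Jan 15.
Add 12 hours 35 minutes leg 1 → 08:28 UTC (Jan 16).
Add 4 hours 50 minutes layover in Midway → 13:18 UTC.
Add 3 hours 38 minutes leg 2 → 16:56 UTC.
Add 3 hours and 25 minutes layover in St. John's → 20:21 UTC.
Add 14 hours 5 minutes leg 3 → 10:26 UTC (Jan 17).
Cape Morrow is UTC+4:30, so local arrival = 10:26 + 4:30 = 14:56 on Jan 17.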